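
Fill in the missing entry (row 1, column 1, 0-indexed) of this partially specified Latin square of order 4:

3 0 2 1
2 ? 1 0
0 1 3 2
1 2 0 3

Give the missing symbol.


Row 1 contains symbols [0, 1, 2] — missing [3].
Column 1 contains symbols [0, 1, 2] — missing [3].
The missing symbol must appear in both missing sets; intersection = [3].
Therefore the hidden value is 3.

Missing value = 3.


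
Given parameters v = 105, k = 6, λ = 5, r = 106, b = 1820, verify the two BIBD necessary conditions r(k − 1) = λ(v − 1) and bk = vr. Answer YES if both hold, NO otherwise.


Condition (i): r(k − 1) = 106·5 = 530; λ(v − 1) = 5·104 = 520. Match? NO.
Condition (ii): bk = 1820·6 = 10920; vr = 105·106 = 11130. Match? NO.
Both conditions hold? NO.

NO


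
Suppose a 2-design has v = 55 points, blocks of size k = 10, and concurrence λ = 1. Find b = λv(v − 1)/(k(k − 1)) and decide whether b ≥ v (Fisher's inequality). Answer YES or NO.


r = λ(v − 1)/(k − 1) = 1·54/9 = 6.
b = vr/k = 55·6/10 = 33.
Fisher's inequality: b ≥ v ⇔ 33 ≥ 55? NO.

NO


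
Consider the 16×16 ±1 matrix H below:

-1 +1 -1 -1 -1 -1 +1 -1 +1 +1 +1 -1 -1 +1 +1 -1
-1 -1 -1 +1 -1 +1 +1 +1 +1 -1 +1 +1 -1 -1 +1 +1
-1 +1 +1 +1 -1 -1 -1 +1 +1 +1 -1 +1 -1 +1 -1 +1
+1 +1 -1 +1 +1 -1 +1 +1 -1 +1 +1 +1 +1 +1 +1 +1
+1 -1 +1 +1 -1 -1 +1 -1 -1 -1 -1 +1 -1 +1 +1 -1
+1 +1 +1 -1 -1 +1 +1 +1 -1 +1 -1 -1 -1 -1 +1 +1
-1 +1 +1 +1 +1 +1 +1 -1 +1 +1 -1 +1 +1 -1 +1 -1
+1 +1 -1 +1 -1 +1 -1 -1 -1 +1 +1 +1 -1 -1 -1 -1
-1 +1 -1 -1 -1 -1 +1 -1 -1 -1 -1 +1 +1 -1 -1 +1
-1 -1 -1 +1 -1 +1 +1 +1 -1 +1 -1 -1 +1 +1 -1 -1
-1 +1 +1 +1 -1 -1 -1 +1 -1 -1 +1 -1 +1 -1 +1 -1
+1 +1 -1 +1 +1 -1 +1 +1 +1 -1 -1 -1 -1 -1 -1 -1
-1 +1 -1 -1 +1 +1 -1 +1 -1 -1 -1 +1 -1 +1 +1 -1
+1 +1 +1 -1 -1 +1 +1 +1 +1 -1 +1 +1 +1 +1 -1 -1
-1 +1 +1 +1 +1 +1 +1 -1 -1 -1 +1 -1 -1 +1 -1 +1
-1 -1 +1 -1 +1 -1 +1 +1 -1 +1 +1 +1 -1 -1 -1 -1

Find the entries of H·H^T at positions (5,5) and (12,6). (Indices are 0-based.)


Row 5 of H: [1, 1, 1, -1, -1, 1, 1, 1, -1, 1, -1, -1, -1, -1, 1, 1].
Row 6 of H: [-1, 1, 1, 1, 1, 1, 1, -1, 1, 1, -1, 1, 1, -1, 1, -1].
Row 12 of H: [-1, 1, -1, -1, 1, 1, -1, 1, -1, -1, -1, 1, -1, 1, 1, -1].
(H·H^T)[5][5] = Σ_j H[5][j]·H[5][j] = (1)² + (1)² + (1)² + (-1)² + (-1)² + (1)² + (1)² + (1)² + (-1)² + (1)² + (-1)² + (-1)² + (-1)² + (-1)² + (1)² + (1)² = 1 + 1 + 1 + 1 + 1 + 1 + 1 + 1 + 1 + 1 + 1 + 1 + 1 + 1 + 1 + 1 = 16.
(H·H^T)[12][6] = Σ_j H[12][j]·H[6][j] = (-1)·(-1) + (1)·(1) + (-1)·(1) + (-1)·(1) + (1)·(1) + (1)·(1) + (-1)·(1) + (1)·(-1) + (-1)·(1) + (-1)·(1) + (-1)·(-1) + (1)·(1) + (-1)·(1) + (1)·(-1) + (1)·(1) + (-1)·(-1) = 1 + 1 + -1 + -1 + 1 + 1 + -1 + -1 + -1 + -1 + 1 + 1 + -1 + -1 + 1 + 1 = 0.
So rows 12 and 6 are orthogonal; the diagonal entry equals n = 16.

(5,5) entry = 16; (12,6) entry = 0.


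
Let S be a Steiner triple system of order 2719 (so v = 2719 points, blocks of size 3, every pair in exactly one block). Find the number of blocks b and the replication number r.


An STS(v) is a 2-(v, 3, 1) BIBD: block size k = 3, λ = 1.
Replication: r(k − 1) = λ(v − 1) ⇒ r·2 = 2719 − 1 = 2718 ⇒ r = 1359.
Block count: b = v(v − 1)/6 = 2719·2718/6 = 7390242/6 = 1231707.
(Check via bk = vr: 1231707·3 = 3695121 = 2719·1359 = 3695121 ✓.)

r = 1359, b = 1231707.


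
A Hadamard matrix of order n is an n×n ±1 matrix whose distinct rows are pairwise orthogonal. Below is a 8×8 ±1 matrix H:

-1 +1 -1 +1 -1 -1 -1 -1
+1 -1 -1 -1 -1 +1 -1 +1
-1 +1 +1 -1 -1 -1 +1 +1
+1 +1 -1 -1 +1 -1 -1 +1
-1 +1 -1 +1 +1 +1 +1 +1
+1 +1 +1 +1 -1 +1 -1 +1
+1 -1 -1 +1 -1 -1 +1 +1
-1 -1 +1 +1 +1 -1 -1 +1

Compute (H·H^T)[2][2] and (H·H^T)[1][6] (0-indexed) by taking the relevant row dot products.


Row 1 of H: [1, -1, -1, -1, -1, 1, -1, 1].
Row 2 of H: [-1, 1, 1, -1, -1, -1, 1, 1].
Row 6 of H: [1, -1, -1, 1, -1, -1, 1, 1].
(H·H^T)[2][2] = Σ_j H[2][j]·H[2][j] = (-1)² + (1)² + (1)² + (-1)² + (-1)² + (-1)² + (1)² + (1)² = 1 + 1 + 1 + 1 + 1 + 1 + 1 + 1 = 8.
(H·H^T)[1][6] = Σ_j H[1][j]·H[6][j] = (1)·(1) + (-1)·(-1) + (-1)·(-1) + (-1)·(1) + (-1)·(-1) + (1)·(-1) + (-1)·(1) + (1)·(1) = 1 + 1 + 1 + -1 + 1 + -1 + -1 + 1 = 2.
Rows 1 and 6 are not orthogonal (dot product = 2 ≠ 0), so H is not a Hadamard matrix.

(2,2) entry = 8; (1,6) entry = 2.


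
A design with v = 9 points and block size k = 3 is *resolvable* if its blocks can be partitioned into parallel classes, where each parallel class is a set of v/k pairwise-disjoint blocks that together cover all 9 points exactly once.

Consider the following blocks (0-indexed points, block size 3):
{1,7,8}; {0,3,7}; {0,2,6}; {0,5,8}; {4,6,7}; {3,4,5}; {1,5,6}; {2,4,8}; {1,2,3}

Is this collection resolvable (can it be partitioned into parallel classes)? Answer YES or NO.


v = 9, block size k = 3, number of blocks = 9.
For resolvability, blocks must partition into parallel classes of size v/k = 3.
Total blocks must therefore be a multiple of 3: 9 = 3·3 + 0 ⇒ divisible ✓.
Greedy packing gives 3 candidate class(es). Each should be a full parallel class (size 3, covers all 9 points).
  Class 1 (3 blocks): {1,7,8}; {0,2,6}; {3,4,5}. Points covered: [0, 1, 2, 3, 4, 5, 6, 7, 8].
  Class 2 (3 blocks): {0,3,7}; {1,5,6}; {2,4,8}. Points covered: [0, 1, 2, 3, 4, 5, 6, 7, 8].
  Class 3 (3 blocks): {0,5,8}; {4,6,7}; {1,2,3}. Points covered: [0, 1, 2, 3, 4, 5, 6, 7, 8].
All classes full (size 3)? YES. All classes cover every point? YES.
Resolvable? YES.

YES


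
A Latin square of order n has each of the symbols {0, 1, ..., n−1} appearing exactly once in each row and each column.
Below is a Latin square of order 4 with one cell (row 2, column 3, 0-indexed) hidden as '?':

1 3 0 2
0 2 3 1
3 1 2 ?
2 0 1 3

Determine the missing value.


Row 2 contains symbols [1, 2, 3] — missing [0].
Column 3 contains symbols [1, 2, 3] — missing [0].
The missing symbol must appear in both missing sets; intersection = [0].
Therefore the hidden value is 0.

Missing value = 0.


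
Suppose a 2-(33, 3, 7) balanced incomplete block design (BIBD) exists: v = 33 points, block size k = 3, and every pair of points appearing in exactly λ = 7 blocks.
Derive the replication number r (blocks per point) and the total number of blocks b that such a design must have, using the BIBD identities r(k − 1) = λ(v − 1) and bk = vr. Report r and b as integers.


Any 2-(v, k, λ) BIBD satisfies two necessary conditions:
  (i)  Each point sits in r blocks, and counting incidences through any fixed point gives r(k − 1) = λ(v − 1), so r = λ(v − 1)/(k − 1).
  (ii) Total incidences bk = vr, so b = vr/k.
Step 1: r = λ(v − 1)/(k − 1) = 7·(33 − 1)/(3 − 1) = 7·32/2 = 224/2 = 112.
Step 2: b = vr/k = 33·112/3 = 3696/3 = 1232.
Check integrality: r = 112 ∈ Z ✓, b = 1232 ∈ Z ✓.
(These identities are necessary conditions: they determine r and b for any design with these parameters, but do not by themselves prove that one exists.)

r = 112, b = 1232.


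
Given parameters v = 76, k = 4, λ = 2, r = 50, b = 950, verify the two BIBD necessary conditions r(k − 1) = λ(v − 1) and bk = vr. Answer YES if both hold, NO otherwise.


Condition (i): r(k − 1) = 50·3 = 150; λ(v − 1) = 2·75 = 150. Match? YES.
Condition (ii): bk = 950·4 = 3800; vr = 76·50 = 3800. Match? YES.
Both conditions hold? YES.

YES


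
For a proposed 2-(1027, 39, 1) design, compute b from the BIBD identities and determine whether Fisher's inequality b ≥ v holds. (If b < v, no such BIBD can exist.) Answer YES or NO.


b = λv(v − 1)/(k(k − 1)) = 1·1027·1026/(39·38) = 1053702/1482 = 711.
Compare with v = 1027: b < v, so Fisher's inequality fails.

NO


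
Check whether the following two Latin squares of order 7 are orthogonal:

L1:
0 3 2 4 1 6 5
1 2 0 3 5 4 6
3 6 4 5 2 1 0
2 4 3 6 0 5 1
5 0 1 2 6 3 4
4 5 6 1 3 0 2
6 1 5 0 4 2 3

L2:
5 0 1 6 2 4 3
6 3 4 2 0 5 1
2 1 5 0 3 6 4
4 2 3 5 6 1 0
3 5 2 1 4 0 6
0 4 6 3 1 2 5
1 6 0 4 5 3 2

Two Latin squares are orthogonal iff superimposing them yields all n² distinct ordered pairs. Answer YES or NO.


Form the n² = 49 superimposed pairs (L1[i][j], L2[i][j]), row by row (rows and columns indexed from 0):
row 0: (0,5) (3,0) (2,1) (4,6) (1,2) (6,4) (5,3)
row 1: (1,6) (2,3) (0,4) (3,2) (5,0) (4,5) (6,1)
row 2: (3,2) (6,1) (4,5) (5,0) (2,3) (1,6) (0,4)
row 3: (2,4) (4,2) (3,3) (6,5) (0,6) (5,1) (1,0)
row 4: (5,3) (0,5) (1,2) (2,1) (6,4) (3,0) (4,6)
row 5: (4,0) (5,4) (6,6) (1,3) (3,1) (0,2) (2,5)
row 6: (6,1) (1,6) (5,0) (0,4) (4,5) (2,3) (3,2)
Orthogonality requires all 49 pairs distinct.
But the pair (3,2) repeats: cell (1,3) has L1 = 3, L2 = 2, and cell (2,0) has L1 = 3, L2 = 2.
A repeated pair means some other pair never occurs (only 28 distinct pairs out of 49), so the squares are not orthogonal.
Conclusion: NO.

NO


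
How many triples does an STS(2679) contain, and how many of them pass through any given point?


An STS(v) is a 2-(v, 3, 1) BIBD: block size k = 3, λ = 1.
Replication: r(k − 1) = λ(v − 1) ⇒ r·2 = 2679 − 1 = 2678 ⇒ r = 1339.
Block count: b = v(v − 1)/6 = 2679·2678/6 = 7174362/6 = 1195727.

r = 1339, b = 1195727.


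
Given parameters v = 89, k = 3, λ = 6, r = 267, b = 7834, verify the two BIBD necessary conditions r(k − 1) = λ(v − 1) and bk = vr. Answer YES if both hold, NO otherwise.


Condition (i): r(k − 1) = 267·2 = 534; λ(v − 1) = 6·88 = 528. Match? NO.
Condition (ii): bk = 7834·3 = 23502; vr = 89·267 = 23763. Match? NO.
Both conditions hold? NO.

NO


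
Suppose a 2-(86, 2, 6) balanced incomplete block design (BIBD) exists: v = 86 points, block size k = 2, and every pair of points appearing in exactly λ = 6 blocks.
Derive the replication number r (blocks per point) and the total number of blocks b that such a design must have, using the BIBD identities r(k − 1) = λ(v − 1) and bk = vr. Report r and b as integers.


Any 2-(v, k, λ) BIBD satisfies two necessary conditions:
  (i)  Each point sits in r blocks, and counting incidences through any fixed point gives r(k − 1) = λ(v − 1), so r = λ(v − 1)/(k − 1).
  (ii) Total incidences bk = vr, so b = vr/k.
Step 1: r = λ(v − 1)/(k − 1) = 6·(86 − 1)/(2 − 1) = 6·85/1 = 510/1 = 510.
Step 2: b = vr/k = 86·510/2 = 43860/2 = 21930.
Check integrality: r = 510 ∈ Z ✓, b = 21930 ∈ Z ✓.
(These identities are necessary conditions: they determine r and b for any design with these parameters, but do not by themselves prove that one exists.)

r = 510, b = 21930.


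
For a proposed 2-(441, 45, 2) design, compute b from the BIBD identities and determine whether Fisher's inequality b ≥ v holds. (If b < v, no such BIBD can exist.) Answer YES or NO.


r = λ(v − 1)/(k − 1) = 2·440/44 = 20.
b = vr/k = 441·20/45 = 196.
Fisher's inequality: b ≥ v ⇔ 196 ≥ 441? NO.

NO


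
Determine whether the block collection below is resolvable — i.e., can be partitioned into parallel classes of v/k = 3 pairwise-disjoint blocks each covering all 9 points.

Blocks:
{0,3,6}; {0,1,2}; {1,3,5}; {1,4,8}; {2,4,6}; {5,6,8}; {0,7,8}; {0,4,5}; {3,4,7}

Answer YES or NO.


v = 9, block size k = 3, number of blocks = 9.
For resolvability, blocks must partition into parallel classes of size v/k = 3.
Total blocks must therefore be a multiple of 3: 9 = 3·3 + 0 ⇒ divisible ✓.
Consider block {0,3,6}. The only other block(s) in the collection disjoint from it are {1,4,8} — just 1 block(s). Any parallel class containing {0,3,6} would need 2 other blocks each disjoint from it, so no parallel class of size 3 can contain {0,3,6}.
Since every block must belong to some parallel class in a resolution, the collection cannot be partitioned into parallel classes.
Resolvable? NO.

NO


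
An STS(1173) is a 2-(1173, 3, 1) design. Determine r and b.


An STS(v) is a 2-(v, 3, 1) BIBD: block size k = 3, λ = 1.
Replication: r(k − 1) = λ(v − 1) ⇒ r·2 = 1173 − 1 = 1172 ⇒ r = 586.
Block count: b = v(v − 1)/6 = 1173·1172/6 = 1374756/6 = 229126.

r = 586, b = 229126.


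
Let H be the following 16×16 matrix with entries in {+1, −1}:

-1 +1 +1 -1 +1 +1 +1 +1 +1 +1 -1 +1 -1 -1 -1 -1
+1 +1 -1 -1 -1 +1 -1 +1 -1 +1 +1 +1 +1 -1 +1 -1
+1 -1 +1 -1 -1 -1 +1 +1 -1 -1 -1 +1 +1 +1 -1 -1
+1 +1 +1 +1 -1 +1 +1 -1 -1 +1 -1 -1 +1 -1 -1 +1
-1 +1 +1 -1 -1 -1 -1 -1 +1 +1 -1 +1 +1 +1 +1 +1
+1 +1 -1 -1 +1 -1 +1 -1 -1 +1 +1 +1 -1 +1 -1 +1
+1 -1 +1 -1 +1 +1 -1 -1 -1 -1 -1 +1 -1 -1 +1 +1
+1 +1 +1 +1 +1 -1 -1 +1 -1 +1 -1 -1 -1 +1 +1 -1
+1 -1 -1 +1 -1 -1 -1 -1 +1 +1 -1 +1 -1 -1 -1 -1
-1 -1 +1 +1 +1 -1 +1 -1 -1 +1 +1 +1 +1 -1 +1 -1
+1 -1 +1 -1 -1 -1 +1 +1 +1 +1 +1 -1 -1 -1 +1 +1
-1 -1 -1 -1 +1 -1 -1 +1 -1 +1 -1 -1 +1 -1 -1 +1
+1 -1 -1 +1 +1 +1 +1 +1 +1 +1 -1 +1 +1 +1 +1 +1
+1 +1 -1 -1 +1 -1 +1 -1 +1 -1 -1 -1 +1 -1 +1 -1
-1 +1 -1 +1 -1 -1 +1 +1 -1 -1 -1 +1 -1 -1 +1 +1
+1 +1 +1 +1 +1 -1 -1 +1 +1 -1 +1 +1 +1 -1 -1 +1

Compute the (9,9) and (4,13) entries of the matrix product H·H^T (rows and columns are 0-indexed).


Row 4 of H: [-1, 1, 1, -1, -1, -1, -1, -1, 1, 1, -1, 1, 1, 1, 1, 1].
Row 9 of H: [-1, -1, 1, 1, 1, -1, 1, -1, -1, 1, 1, 1, 1, -1, 1, -1].
Row 13 of H: [1, 1, -1, -1, 1, -1, 1, -1, 1, -1, -1, -1, 1, -1, 1, -1].
(H·H^T)[9][9] = Σ_j H[9][j]·H[9][j] = (-1)² + (-1)² + (1)² + (1)² + (1)² + (-1)² + (1)² + (-1)² + (-1)² + (1)² + (1)² + (1)² + (1)² + (-1)² + (1)² + (-1)² = 1 + 1 + 1 + 1 + 1 + 1 + 1 + 1 + 1 + 1 + 1 + 1 + 1 + 1 + 1 + 1 = 16.
(H·H^T)[4][13] = Σ_j H[4][j]·H[13][j] = (-1)·(1) + (1)·(1) + (1)·(-1) + (-1)·(-1) + (-1)·(1) + (-1)·(-1) + (-1)·(1) + (-1)·(-1) + (1)·(1) + (1)·(-1) + (-1)·(-1) + (1)·(-1) + (1)·(1) + (1)·(-1) + (1)·(1) + (1)·(-1) = -1 + 1 + -1 + 1 + -1 + 1 + -1 + 1 + 1 + -1 + 1 + -1 + 1 + -1 + 1 + -1 = 0.
So rows 4 and 13 are orthogonal; the diagonal entry equals n = 16.

(9,9) entry = 16; (4,13) entry = 0.


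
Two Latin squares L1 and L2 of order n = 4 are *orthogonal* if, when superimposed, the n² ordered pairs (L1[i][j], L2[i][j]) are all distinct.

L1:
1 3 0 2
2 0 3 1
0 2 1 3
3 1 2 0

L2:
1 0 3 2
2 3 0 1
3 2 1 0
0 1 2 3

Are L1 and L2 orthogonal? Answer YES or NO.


Form the n² = 16 superimposed pairs (L1[i][j], L2[i][j]), row by row (rows and columns indexed from 0):
row 0: (1,1) (3,0) (0,3) (2,2)
row 1: (2,2) (0,3) (3,0) (1,1)
row 2: (0,3) (2,2) (1,1) (3,0)
row 3: (3,0) (1,1) (2,2) (0,3)
Orthogonality requires all 16 pairs distinct.
But the pair (2,2) repeats: cell (0,3) has L1 = 2, L2 = 2, and cell (1,0) has L1 = 2, L2 = 2.
A repeated pair means some other pair never occurs (only 4 distinct pairs out of 16), so the squares are not orthogonal.
Conclusion: NO.

NO


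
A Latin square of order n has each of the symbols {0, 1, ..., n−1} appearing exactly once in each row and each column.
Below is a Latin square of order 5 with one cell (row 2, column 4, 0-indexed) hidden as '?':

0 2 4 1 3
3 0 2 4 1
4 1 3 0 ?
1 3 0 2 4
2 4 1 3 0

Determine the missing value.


Row 2 contains symbols [0, 1, 3, 4] — missing [2].
Column 4 contains symbols [0, 1, 3, 4] — missing [2].
The missing symbol must appear in both missing sets; intersection = [2].
Therefore the hidden value is 2.

Missing value = 2.


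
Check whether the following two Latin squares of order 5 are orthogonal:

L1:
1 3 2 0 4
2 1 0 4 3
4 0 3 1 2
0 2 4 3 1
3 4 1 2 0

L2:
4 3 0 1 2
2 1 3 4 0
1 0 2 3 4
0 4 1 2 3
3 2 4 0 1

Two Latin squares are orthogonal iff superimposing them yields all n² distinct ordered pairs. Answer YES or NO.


Form the n² = 25 superimposed pairs (L1[i][j], L2[i][j]), row by row (rows and columns indexed from 0):
row 0: (1,4) (3,3) (2,0) (0,1) (4,2)
row 1: (2,2) (1,1) (0,3) (4,4) (3,0)
row 2: (4,1) (0,0) (3,2) (1,3) (2,4)
row 3: (0,0) (2,4) (4,1) (3,2) (1,3)
row 4: (3,3) (4,2) (1,4) (2,0) (0,1)
Orthogonality requires all 25 pairs distinct.
But the pair (0,0) repeats: cell (2,1) has L1 = 0, L2 = 0, and cell (3,0) has L1 = 0, L2 = 0.
A repeated pair means some other pair never occurs (only 15 distinct pairs out of 25), so the squares are not orthogonal.
Conclusion: NO.

NO


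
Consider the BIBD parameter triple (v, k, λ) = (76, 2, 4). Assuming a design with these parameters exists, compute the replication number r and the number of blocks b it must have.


Any 2-(v, k, λ) BIBD satisfies two necessary conditions:
  (i)  Each point sits in r blocks, and counting incidences through any fixed point gives r(k − 1) = λ(v − 1), so r = λ(v − 1)/(k − 1).
  (ii) Total incidences bk = vr, so b = vr/k.
Step 1: r = λ(v − 1)/(k − 1) = 4·(76 − 1)/(2 − 1) = 4·75/1 = 300/1 = 300.
Step 2: b = vr/k = 76·300/2 = 22800/2 = 11400.
Check integrality: r = 300 ∈ Z ✓, b = 11400 ∈ Z ✓.
(These identities are necessary conditions: they determine r and b for any design with these parameters, but do not by themselves prove that one exists.)

r = 300, b = 11400.


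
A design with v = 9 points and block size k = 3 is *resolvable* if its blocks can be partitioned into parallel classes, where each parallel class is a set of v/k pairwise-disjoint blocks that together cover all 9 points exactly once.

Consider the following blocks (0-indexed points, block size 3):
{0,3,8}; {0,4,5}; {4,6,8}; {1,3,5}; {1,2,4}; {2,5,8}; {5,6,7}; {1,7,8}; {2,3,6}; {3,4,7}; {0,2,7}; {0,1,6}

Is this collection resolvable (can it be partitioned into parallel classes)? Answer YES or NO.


v = 9, block size k = 3, number of blocks = 12.
For resolvability, blocks must partition into parallel classes of size v/k = 3.
Total blocks must therefore be a multiple of 3: 12 = 3·4 + 0 ⇒ divisible ✓.
Greedy packing gives 4 candidate class(es). Each should be a full parallel class (size 3, covers all 9 points).
  Class 1 (3 blocks): {0,3,8}; {1,2,4}; {5,6,7}. Points covered: [0, 1, 2, 3, 4, 5, 6, 7, 8].
  Class 2 (3 blocks): {0,4,5}; {1,7,8}; {2,3,6}. Points covered: [0, 1, 2, 3, 4, 5, 6, 7, 8].
  Class 3 (3 blocks): {4,6,8}; {1,3,5}; {0,2,7}. Points covered: [0, 1, 2, 3, 4, 5, 6, 7, 8].
  Class 4 (3 blocks): {2,5,8}; {3,4,7}; {0,1,6}. Points covered: [0, 1, 2, 3, 4, 5, 6, 7, 8].
All classes full (size 3)? YES. All classes cover every point? YES.
Resolvable? YES.

YES


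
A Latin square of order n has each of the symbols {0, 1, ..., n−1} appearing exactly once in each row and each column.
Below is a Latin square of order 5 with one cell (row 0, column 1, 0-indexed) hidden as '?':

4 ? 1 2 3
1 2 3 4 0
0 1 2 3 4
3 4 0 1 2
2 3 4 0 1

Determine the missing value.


Row 0 contains symbols [1, 2, 3, 4] — missing [0].
Column 1 contains symbols [1, 2, 3, 4] — missing [0].
The missing symbol must appear in both missing sets; intersection = [0].
Therefore the hidden value is 0.

Missing value = 0.


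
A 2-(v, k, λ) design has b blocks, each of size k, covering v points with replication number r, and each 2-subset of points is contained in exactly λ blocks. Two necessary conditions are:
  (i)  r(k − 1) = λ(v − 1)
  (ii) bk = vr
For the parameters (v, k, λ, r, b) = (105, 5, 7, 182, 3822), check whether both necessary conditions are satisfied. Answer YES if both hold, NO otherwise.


Condition (i): r(k − 1) = 182·4 = 728; λ(v − 1) = 7·104 = 728. Match? YES.
Condition (ii): bk = 3822·5 = 19110; vr = 105·182 = 19110. Match? YES.
Both conditions hold? YES.

YES


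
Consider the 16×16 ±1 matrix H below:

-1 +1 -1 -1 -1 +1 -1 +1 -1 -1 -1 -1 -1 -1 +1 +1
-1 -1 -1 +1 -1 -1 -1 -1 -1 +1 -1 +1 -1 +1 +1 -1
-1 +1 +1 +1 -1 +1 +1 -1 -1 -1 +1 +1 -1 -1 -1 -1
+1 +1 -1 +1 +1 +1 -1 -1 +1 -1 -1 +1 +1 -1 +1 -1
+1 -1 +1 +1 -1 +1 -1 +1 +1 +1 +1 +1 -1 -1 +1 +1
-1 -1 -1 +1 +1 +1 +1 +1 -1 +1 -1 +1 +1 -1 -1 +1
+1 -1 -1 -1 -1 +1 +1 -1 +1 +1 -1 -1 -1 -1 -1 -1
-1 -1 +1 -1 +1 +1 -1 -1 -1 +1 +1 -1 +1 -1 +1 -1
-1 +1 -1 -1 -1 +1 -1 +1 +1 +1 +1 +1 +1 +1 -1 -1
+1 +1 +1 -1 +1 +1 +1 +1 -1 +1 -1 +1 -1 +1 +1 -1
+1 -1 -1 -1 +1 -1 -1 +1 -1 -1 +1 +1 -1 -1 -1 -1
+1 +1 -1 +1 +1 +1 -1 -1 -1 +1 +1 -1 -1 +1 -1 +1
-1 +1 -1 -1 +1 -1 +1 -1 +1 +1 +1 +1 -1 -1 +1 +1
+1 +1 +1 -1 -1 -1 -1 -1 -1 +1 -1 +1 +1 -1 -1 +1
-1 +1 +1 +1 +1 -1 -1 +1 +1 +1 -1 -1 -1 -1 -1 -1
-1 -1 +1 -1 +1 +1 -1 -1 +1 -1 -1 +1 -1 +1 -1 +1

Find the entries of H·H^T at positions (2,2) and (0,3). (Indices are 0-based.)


Row 0 of H: [-1, 1, -1, -1, -1, 1, -1, 1, -1, -1, -1, -1, -1, -1, 1, 1].
Row 2 of H: [-1, 1, 1, 1, -1, 1, 1, -1, -1, -1, 1, 1, -1, -1, -1, -1].
Row 3 of H: [1, 1, -1, 1, 1, 1, -1, -1, 1, -1, -1, 1, 1, -1, 1, -1].
(H·H^T)[2][2] = Σ_j H[2][j]·H[2][j] = (-1)² + (1)² + (1)² + (1)² + (-1)² + (1)² + (1)² + (-1)² + (-1)² + (-1)² + (1)² + (1)² + (-1)² + (-1)² + (-1)² + (-1)² = 1 + 1 + 1 + 1 + 1 + 1 + 1 + 1 + 1 + 1 + 1 + 1 + 1 + 1 + 1 + 1 = 16.
(H·H^T)[0][3] = Σ_j H[0][j]·H[3][j] = (-1)·(1) + (1)·(1) + (-1)·(-1) + (-1)·(1) + (-1)·(1) + (1)·(1) + (-1)·(-1) + (1)·(-1) + (-1)·(1) + (-1)·(-1) + (-1)·(-1) + (-1)·(1) + (-1)·(1) + (-1)·(-1) + (1)·(1) + (1)·(-1) = -1 + 1 + 1 + -1 + -1 + 1 + 1 + -1 + -1 + 1 + 1 + -1 + -1 + 1 + 1 + -1 = 0.
So rows 0 and 3 are orthogonal; the diagonal entry equals n = 16.

(2,2) entry = 16; (0,3) entry = 0.


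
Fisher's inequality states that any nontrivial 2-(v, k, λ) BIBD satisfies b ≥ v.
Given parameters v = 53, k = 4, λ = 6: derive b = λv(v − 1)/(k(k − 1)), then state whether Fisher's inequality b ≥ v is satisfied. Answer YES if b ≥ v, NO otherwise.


b = λv(v − 1)/(k(k − 1)) = 6·53·52/(4·3) = 16536/12 = 1378.
Compare with v = 53: b ≥ v, so Fisher's inequality holds.

YES


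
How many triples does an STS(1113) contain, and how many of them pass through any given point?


An STS(v) is a 2-(v, 3, 1) BIBD: block size k = 3, λ = 1.
Replication: r(k − 1) = λ(v − 1) ⇒ r·2 = 1113 − 1 = 1112 ⇒ r = 556.
Block count: b = v(v − 1)/6 = 1113·1112/6 = 1237656/6 = 206276.

r = 556, b = 206276.


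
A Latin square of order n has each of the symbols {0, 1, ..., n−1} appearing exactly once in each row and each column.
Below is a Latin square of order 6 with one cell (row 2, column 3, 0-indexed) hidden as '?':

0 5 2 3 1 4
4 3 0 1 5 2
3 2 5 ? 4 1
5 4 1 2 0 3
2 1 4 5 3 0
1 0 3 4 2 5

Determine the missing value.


Row 2 contains symbols [1, 2, 3, 4, 5] — missing [0].
Column 3 contains symbols [1, 2, 3, 4, 5] — missing [0].
The missing symbol must appear in both missing sets; intersection = [0].
Therefore the hidden value is 0.

Missing value = 0.


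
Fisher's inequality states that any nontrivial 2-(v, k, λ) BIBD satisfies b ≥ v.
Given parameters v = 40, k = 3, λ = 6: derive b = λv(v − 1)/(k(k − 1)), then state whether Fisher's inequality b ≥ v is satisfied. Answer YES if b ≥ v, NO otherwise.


r = λ(v − 1)/(k − 1) = 6·39/2 = 117.
b = vr/k = 40·117/3 = 1560.
Fisher's inequality: b ≥ v ⇔ 1560 ≥ 40? YES.

YES


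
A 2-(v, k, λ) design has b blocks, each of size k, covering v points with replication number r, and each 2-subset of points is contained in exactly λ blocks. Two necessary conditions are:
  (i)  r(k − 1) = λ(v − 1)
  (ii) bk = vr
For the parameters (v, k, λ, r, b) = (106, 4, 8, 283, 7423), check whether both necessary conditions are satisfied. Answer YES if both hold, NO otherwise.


Condition (i): r(k − 1) = 283·3 = 849; λ(v − 1) = 8·105 = 840. Match? NO.
Condition (ii): bk = 7423·4 = 29692; vr = 106·283 = 29998. Match? NO.
Both conditions hold? NO.

NO


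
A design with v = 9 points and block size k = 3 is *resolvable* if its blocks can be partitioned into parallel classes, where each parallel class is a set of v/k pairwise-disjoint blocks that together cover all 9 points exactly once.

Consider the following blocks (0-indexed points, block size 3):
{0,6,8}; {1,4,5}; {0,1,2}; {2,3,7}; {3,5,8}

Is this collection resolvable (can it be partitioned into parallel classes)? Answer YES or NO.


v = 9, block size k = 3, number of blocks = 5.
For resolvability, blocks must partition into parallel classes of size v/k = 3.
Total blocks must therefore be a multiple of 3: 5 = 3·1 + 2 ⇒ not divisible ✗.
Resolvable? NO.

NO


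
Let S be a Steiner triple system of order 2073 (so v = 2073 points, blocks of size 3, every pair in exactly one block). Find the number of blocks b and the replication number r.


An STS(v) is a 2-(v, 3, 1) BIBD: block size k = 3, λ = 1.
Replication: r(k − 1) = λ(v − 1) ⇒ r·2 = 2073 − 1 = 2072 ⇒ r = 1036.
Block count: b = v(v − 1)/6 = 2073·2072/6 = 4295256/6 = 715876.

r = 1036, b = 715876.


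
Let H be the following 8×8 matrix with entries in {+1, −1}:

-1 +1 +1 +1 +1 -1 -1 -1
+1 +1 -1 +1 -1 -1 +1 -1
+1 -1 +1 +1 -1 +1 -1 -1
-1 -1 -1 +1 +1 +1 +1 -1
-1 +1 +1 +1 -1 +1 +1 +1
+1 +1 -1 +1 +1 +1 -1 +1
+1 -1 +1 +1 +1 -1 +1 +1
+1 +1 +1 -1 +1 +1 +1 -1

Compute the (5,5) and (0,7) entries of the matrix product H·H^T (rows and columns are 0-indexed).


Row 0 of H: [-1, 1, 1, 1, 1, -1, -1, -1].
Row 5 of H: [1, 1, -1, 1, 1, 1, -1, 1].
Row 7 of H: [1, 1, 1, -1, 1, 1, 1, -1].
(H·H^T)[5][5] = Σ_j H[5][j]·H[5][j] = (1)² + (1)² + (-1)² + (1)² + (1)² + (1)² + (-1)² + (1)² = 1 + 1 + 1 + 1 + 1 + 1 + 1 + 1 = 8.
(H·H^T)[0][7] = Σ_j H[0][j]·H[7][j] = (-1)·(1) + (1)·(1) + (1)·(1) + (1)·(-1) + (1)·(1) + (-1)·(1) + (-1)·(1) + (-1)·(-1) = -1 + 1 + 1 + -1 + 1 + -1 + -1 + 1 = 0.
So rows 0 and 7 are orthogonal; the diagonal entry equals n = 8.

(5,5) entry = 8; (0,7) entry = 0.


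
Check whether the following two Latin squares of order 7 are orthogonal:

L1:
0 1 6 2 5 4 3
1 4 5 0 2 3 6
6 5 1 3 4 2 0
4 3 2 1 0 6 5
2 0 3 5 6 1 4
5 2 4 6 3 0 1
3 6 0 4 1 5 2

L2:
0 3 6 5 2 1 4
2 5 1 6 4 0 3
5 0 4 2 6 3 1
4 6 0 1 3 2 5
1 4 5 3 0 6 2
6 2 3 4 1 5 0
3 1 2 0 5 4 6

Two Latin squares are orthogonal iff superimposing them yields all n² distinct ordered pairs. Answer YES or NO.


Form the n² = 49 superimposed pairs (L1[i][j], L2[i][j]), row by row (rows and columns indexed from 0):
row 0: (0,0) (1,3) (6,6) (2,5) (5,2) (4,1) (3,4)
row 1: (1,2) (4,5) (5,1) (0,6) (2,4) (3,0) (6,3)
row 2: (6,5) (5,0) (1,4) (3,2) (4,6) (2,3) (0,1)
row 3: (4,4) (3,6) (2,0) (1,1) (0,3) (6,2) (5,5)
row 4: (2,1) (0,4) (3,5) (5,3) (6,0) (1,6) (4,2)
row 5: (5,6) (2,2) (4,3) (6,4) (3,1) (0,5) (1,0)
row 6: (3,3) (6,1) (0,2) (4,0) (1,5) (5,4) (2,6)
Orthogonality requires all 49 pairs distinct.
Check by first coordinate: for each symbol s of L1, list the L2 entries in the n cells where L1 = s; they must all differ.
  L1 = 0: L2 entries (in reading order) 0, 6, 1, 3, 4, 5, 2 — all 7 distinct ✓
  L1 = 1: L2 entries (in reading order) 3, 2, 4, 1, 6, 0, 5 — all 7 distinct ✓
  L1 = 2: L2 entries (in reading order) 5, 4, 3, 0, 1, 2, 6 — all 7 distinct ✓
  L1 = 3: L2 entries (in reading order) 4, 0, 2, 6, 5, 1, 3 — all 7 distinct ✓
  L1 = 4: L2 entries (in reading order) 1, 5, 6, 4, 2, 3, 0 — all 7 distinct ✓
  L1 = 5: L2 entries (in reading order) 2, 1, 0, 5, 3, 6, 4 — all 7 distinct ✓
  L1 = 6: L2 entries (in reading order) 6, 3, 5, 2, 0, 4, 1 — all 7 distinct ✓
Every symbol of L1 meets every symbol of L2 exactly once, so all 49 pairs are distinct (49 of 49).
Conclusion: YES.

YES


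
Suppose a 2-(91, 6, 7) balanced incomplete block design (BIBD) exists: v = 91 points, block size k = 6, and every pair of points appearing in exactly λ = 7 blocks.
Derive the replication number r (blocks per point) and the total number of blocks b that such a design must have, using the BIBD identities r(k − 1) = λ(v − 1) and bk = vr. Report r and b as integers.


Any 2-(v, k, λ) BIBD satisfies two necessary conditions:
  (i)  Each point sits in r blocks, and counting incidences through any fixed point gives r(k − 1) = λ(v − 1), so r = λ(v − 1)/(k − 1).
  (ii) Total incidences bk = vr, so b = vr/k.
Step 1: r = λ(v − 1)/(k − 1) = 7·(91 − 1)/(6 − 1) = 7·90/5 = 630/5 = 126.
Step 2: b = vr/k = 91·126/6 = 11466/6 = 1911.
Check integrality: r = 126 ∈ Z ✓, b = 1911 ∈ Z ✓.
(These identities are necessary conditions: they determine r and b for any design with these parameters, but do not by themselves prove that one exists.)

r = 126, b = 1911.


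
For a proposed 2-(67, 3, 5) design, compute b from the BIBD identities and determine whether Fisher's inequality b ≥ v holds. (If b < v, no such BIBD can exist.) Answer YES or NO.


b = λv(v − 1)/(k(k − 1)) = 5·67·66/(3·2) = 22110/6 = 3685.
Compare with v = 67: b ≥ v, so Fisher's inequality holds.

YES


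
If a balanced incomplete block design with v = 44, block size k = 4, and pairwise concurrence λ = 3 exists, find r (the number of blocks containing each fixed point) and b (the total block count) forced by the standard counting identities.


Any 2-(v, k, λ) BIBD satisfies two necessary conditions:
  (i)  Each point sits in r blocks, and counting incidences through any fixed point gives r(k − 1) = λ(v − 1), so r = λ(v − 1)/(k − 1).
  (ii) Total incidences bk = vr, so b = vr/k.
Step 1: r = λ(v − 1)/(k − 1) = 3·(44 − 1)/(4 − 1) = 3·43/3 = 129/3 = 43.
Step 2: b = vr/k = 44·43/4 = 1892/4 = 473.
Check integrality: r = 43 ∈ Z ✓, b = 473 ∈ Z ✓.
(These identities are necessary conditions: they determine r and b for any design with these parameters, but do not by themselves prove that one exists.)

r = 43, b = 473.


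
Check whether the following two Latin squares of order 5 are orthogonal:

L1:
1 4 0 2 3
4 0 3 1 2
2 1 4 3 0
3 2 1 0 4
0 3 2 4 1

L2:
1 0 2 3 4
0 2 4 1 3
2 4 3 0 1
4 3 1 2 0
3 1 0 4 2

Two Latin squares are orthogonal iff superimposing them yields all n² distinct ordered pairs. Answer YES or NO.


Form the n² = 25 superimposed pairs (L1[i][j], L2[i][j]), row by row (rows and columns indexed from 0):
row 0: (1,1) (4,0) (0,2) (2,3) (3,4)
row 1: (4,0) (0,2) (3,4) (1,1) (2,3)
row 2: (2,2) (1,4) (4,3) (3,0) (0,1)
row 3: (3,4) (2,3) (1,1) (0,2) (4,0)
row 4: (0,3) (3,1) (2,0) (4,4) (1,2)
Orthogonality requires all 25 pairs distinct.
But the pair (4,0) repeats: cell (0,1) has L1 = 4, L2 = 0, and cell (1,0) has L1 = 4, L2 = 0.
A repeated pair means some other pair never occurs (only 15 distinct pairs out of 25), so the squares are not orthogonal.
Conclusion: NO.

NO


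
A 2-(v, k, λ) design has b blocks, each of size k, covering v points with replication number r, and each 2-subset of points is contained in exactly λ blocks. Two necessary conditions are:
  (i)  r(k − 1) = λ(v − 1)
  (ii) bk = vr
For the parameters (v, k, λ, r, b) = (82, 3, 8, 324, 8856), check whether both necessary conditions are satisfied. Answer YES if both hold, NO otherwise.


Condition (i): r(k − 1) = 324·2 = 648; λ(v − 1) = 8·81 = 648. Match? YES.
Condition (ii): bk = 8856·3 = 26568; vr = 82·324 = 26568. Match? YES.
Both conditions hold? YES.

YES


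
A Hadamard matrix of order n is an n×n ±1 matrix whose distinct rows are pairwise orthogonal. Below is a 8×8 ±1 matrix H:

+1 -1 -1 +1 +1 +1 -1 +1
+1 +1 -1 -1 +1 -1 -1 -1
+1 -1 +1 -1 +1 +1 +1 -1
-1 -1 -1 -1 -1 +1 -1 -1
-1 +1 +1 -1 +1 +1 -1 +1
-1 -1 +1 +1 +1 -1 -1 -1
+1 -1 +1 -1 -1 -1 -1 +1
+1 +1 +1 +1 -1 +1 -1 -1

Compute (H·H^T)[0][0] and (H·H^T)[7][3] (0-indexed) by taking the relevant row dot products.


Row 0 of H: [1, -1, -1, 1, 1, 1, -1, 1].
Row 3 of H: [-1, -1, -1, -1, -1, 1, -1, -1].
Row 7 of H: [1, 1, 1, 1, -1, 1, -1, -1].
(H·H^T)[0][0] = Σ_j H[0][j]·H[0][j] = (1)² + (-1)² + (-1)² + (1)² + (1)² + (1)² + (-1)² + (1)² = 1 + 1 + 1 + 1 + 1 + 1 + 1 + 1 = 8.
(H·H^T)[7][3] = Σ_j H[7][j]·H[3][j] = (1)·(-1) + (1)·(-1) + (1)·(-1) + (1)·(-1) + (-1)·(-1) + (1)·(1) + (-1)·(-1) + (-1)·(-1) = -1 + -1 + -1 + -1 + 1 + 1 + 1 + 1 = 0.
So rows 7 and 3 are orthogonal; the diagonal entry equals n = 8.

(0,0) entry = 8; (7,3) entry = 0.


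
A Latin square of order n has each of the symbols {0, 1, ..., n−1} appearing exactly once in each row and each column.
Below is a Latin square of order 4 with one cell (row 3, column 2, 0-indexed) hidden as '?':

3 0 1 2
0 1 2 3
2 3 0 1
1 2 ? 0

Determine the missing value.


Row 3 contains symbols [0, 1, 2] — missing [3].
Column 2 contains symbols [0, 1, 2] — missing [3].
The missing symbol must appear in both missing sets; intersection = [3].
Therefore the hidden value is 3.

Missing value = 3.


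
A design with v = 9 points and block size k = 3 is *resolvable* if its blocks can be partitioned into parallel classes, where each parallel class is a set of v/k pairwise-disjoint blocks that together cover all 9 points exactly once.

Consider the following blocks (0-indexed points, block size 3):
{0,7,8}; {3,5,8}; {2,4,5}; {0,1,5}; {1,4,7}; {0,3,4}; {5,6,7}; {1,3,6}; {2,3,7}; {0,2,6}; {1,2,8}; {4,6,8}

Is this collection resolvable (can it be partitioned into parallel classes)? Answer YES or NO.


v = 9, block size k = 3, number of blocks = 12.
For resolvability, blocks must partition into parallel classes of size v/k = 3.
Total blocks must therefore be a multiple of 3: 12 = 3·4 + 0 ⇒ divisible ✓.
Greedy packing gives 4 candidate class(es). Each should be a full parallel class (size 3, covers all 9 points).
  Class 1 (3 blocks): {0,7,8}; {2,4,5}; {1,3,6}. Points covered: [0, 1, 2, 3, 4, 5, 6, 7, 8].
  Class 2 (3 blocks): {3,5,8}; {1,4,7}; {0,2,6}. Points covered: [0, 1, 2, 3, 4, 5, 6, 7, 8].
  Class 3 (3 blocks): {0,1,5}; {2,3,7}; {4,6,8}. Points covered: [0, 1, 2, 3, 4, 5, 6, 7, 8].
  Class 4 (3 blocks): {0,3,4}; {5,6,7}; {1,2,8}. Points covered: [0, 1, 2, 3, 4, 5, 6, 7, 8].
All classes full (size 3)? YES. All classes cover every point? YES.
Resolvable? YES.

YES


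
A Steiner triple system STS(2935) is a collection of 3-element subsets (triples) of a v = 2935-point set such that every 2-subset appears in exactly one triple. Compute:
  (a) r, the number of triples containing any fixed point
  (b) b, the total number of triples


An STS(v) is a 2-(v, 3, 1) BIBD: block size k = 3, λ = 1.
Replication: r(k − 1) = λ(v − 1) ⇒ r·2 = 2935 − 1 = 2934 ⇒ r = 1467.
Block count: b = v(v − 1)/6 = 2935·2934/6 = 8611290/6 = 1435215.

r = 1467, b = 1435215.


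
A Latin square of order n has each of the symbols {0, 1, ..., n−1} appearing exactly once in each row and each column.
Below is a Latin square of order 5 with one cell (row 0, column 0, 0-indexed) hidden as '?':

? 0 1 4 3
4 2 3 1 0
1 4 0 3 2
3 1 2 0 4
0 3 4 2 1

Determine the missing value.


Row 0 contains symbols [0, 1, 3, 4] — missing [2].
Column 0 contains symbols [0, 1, 3, 4] — missing [2].
The missing symbol must appear in both missing sets; intersection = [2].
Therefore the hidden value is 2.

Missing value = 2.


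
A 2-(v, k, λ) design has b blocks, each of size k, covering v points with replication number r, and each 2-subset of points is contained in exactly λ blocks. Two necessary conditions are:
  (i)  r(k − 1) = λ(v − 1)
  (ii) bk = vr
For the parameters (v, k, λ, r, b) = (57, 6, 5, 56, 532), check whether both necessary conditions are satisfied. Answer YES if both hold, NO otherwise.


Condition (i): r(k − 1) = 56·5 = 280; λ(v − 1) = 5·56 = 280. Match? YES.
Condition (ii): bk = 532·6 = 3192; vr = 57·56 = 3192. Match? YES.
Both conditions hold? YES.

YES


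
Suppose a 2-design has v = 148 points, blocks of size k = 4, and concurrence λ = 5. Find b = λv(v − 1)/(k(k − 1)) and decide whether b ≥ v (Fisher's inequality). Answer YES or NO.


b = λv(v − 1)/(k(k − 1)) = 5·148·147/(4·3) = 108780/12 = 9065.
Compare with v = 148: b ≥ v, so Fisher's inequality holds.

YES


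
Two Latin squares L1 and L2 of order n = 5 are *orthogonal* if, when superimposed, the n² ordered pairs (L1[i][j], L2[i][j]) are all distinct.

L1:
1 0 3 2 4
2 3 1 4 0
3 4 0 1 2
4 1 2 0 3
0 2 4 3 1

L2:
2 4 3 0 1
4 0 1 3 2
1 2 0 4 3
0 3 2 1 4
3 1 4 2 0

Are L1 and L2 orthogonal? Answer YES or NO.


Form the n² = 25 superimposed pairs (L1[i][j], L2[i][j]), row by row (rows and columns indexed from 0):
row 0: (1,2) (0,4) (3,3) (2,0) (4,1)
row 1: (2,4) (3,0) (1,1) (4,3) (0,2)
row 2: (3,1) (4,2) (0,0) (1,4) (2,3)
row 3: (4,0) (1,3) (2,2) (0,1) (3,4)
row 4: (0,3) (2,1) (4,4) (3,2) (1,0)
Orthogonality requires all 25 pairs distinct.
Check by first coordinate: for each symbol s of L1, list the L2 entries in the n cells where L1 = s; they must all differ.
  L1 = 0: L2 entries (in reading order) 4, 2, 0, 1, 3 — all 5 distinct ✓
  L1 = 1: L2 entries (in reading order) 2, 1, 4, 3, 0 — all 5 distinct ✓
  L1 = 2: L2 entries (in reading order) 0, 4, 3, 2, 1 — all 5 distinct ✓
  L1 = 3: L2 entries (in reading order) 3, 0, 1, 4, 2 — all 5 distinct ✓
  L1 = 4: L2 entries (in reading order) 1, 3, 2, 0, 4 — all 5 distinct ✓
Every symbol of L1 meets every symbol of L2 exactly once, so all 25 pairs are distinct (25 of 25).
Conclusion: YES.

YES


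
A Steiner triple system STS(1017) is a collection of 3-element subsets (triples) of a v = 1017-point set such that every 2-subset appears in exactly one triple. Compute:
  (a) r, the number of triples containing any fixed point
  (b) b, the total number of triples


An STS(v) is a 2-(v, 3, 1) BIBD: block size k = 3, λ = 1.
Replication: r(k − 1) = λ(v − 1) ⇒ r·2 = 1017 − 1 = 1016 ⇒ r = 508.
Block count: bk = vr ⇒ b·3 = 1017·508 = 516636 ⇒ b = 172212.
(Check via b = v(v − 1)/6 = 1017·1016/6 = 1033272/6 = 172212.)

r = 508, b = 172212.


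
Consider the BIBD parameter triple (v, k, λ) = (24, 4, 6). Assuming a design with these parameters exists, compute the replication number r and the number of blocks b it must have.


Any 2-(v, k, λ) BIBD satisfies two necessary conditions:
  (i)  Each point sits in r blocks, and counting incidences through any fixed point gives r(k − 1) = λ(v − 1), so r = λ(v − 1)/(k − 1).
  (ii) Total incidences bk = vr, so b = vr/k.
Step 1: r = λ(v − 1)/(k − 1) = 6·(24 − 1)/(4 − 1) = 6·23/3 = 138/3 = 46.
Step 2: b = vr/k = 24·46/4 = 1104/4 = 276.
Check integrality: r = 46 ∈ Z ✓, b = 276 ∈ Z ✓.
(These identities are necessary conditions: they determine r and b for any design with these parameters, but do not by themselves prove that one exists.)

r = 46, b = 276.


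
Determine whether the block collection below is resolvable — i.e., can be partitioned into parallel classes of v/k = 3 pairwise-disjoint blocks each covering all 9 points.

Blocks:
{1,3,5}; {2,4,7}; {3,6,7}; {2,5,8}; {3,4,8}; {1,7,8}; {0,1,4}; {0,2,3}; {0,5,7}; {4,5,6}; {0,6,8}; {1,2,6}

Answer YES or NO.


v = 9, block size k = 3, number of blocks = 12.
For resolvability, blocks must partition into parallel classes of size v/k = 3.
Total blocks must therefore be a multiple of 3: 12 = 3·4 + 0 ⇒ divisible ✓.
Greedy packing gives 4 candidate class(es). Each should be a full parallel class (size 3, covers all 9 points).
  Class 1 (3 blocks): {1,3,5}; {2,4,7}; {0,6,8}. Points covered: [0, 1, 2, 3, 4, 5, 6, 7, 8].
  Class 2 (3 blocks): {3,6,7}; {2,5,8}; {0,1,4}. Points covered: [0, 1, 2, 3, 4, 5, 6, 7, 8].
  Class 3 (3 blocks): {3,4,8}; {0,5,7}; {1,2,6}. Points covered: [0, 1, 2, 3, 4, 5, 6, 7, 8].
  Class 4 (3 blocks): {1,7,8}; {0,2,3}; {4,5,6}. Points covered: [0, 1, 2, 3, 4, 5, 6, 7, 8].
All classes full (size 3)? YES. All classes cover every point? YES.
Resolvable? YES.

YES


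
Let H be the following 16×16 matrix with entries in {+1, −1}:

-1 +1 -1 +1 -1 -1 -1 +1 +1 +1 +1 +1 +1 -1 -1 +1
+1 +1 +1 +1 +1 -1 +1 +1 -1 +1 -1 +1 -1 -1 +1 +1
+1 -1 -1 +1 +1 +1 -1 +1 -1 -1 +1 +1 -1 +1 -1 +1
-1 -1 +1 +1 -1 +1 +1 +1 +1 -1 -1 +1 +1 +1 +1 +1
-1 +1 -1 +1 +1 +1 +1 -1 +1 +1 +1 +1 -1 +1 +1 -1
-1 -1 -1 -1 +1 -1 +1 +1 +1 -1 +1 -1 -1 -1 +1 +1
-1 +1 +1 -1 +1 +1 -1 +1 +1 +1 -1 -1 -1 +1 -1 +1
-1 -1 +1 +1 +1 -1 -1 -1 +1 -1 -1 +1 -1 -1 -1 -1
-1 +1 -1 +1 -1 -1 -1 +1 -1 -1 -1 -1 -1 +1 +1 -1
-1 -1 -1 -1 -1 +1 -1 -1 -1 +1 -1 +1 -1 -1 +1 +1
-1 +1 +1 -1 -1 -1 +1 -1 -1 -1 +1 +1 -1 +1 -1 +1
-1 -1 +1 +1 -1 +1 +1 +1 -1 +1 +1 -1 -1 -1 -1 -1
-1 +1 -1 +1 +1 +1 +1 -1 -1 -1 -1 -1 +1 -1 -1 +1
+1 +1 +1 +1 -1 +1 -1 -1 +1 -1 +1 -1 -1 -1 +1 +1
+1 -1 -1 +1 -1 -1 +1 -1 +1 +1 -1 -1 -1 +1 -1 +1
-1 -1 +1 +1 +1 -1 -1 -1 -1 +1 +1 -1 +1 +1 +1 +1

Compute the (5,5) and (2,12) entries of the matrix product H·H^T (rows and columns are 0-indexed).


Row 2 of H: [1, -1, -1, 1, 1, 1, -1, 1, -1, -1, 1, 1, -1, 1, -1, 1].
Row 5 of H: [-1, -1, -1, -1, 1, -1, 1, 1, 1, -1, 1, -1, -1, -1, 1, 1].
Row 12 of H: [-1, 1, -1, 1, 1, 1, 1, -1, -1, -1, -1, -1, 1, -1, -1, 1].
(H·H^T)[5][5] = Σ_j H[5][j]·H[5][j] = (-1)² + (-1)² + (-1)² + (-1)² + (1)² + (-1)² + (1)² + (1)² + (1)² + (-1)² + (1)² + (-1)² + (-1)² + (-1)² + (1)² + (1)² = 1 + 1 + 1 + 1 + 1 + 1 + 1 + 1 + 1 + 1 + 1 + 1 + 1 + 1 + 1 + 1 = 16.
(H·H^T)[2][12] = Σ_j H[2][j]·H[12][j] = (1)·(-1) + (-1)·(1) + (-1)·(-1) + (1)·(1) + (1)·(1) + (1)·(1) + (-1)·(1) + (1)·(-1) + (-1)·(-1) + (-1)·(-1) + (1)·(-1) + (1)·(-1) + (-1)·(1) + (1)·(-1) + (-1)·(-1) + (1)·(1) = -1 + -1 + 1 + 1 + 1 + 1 + -1 + -1 + 1 + 1 + -1 + -1 + -1 + -1 + 1 + 1 = 0.
So rows 2 and 12 are orthogonal; the diagonal entry equals n = 16.

(5,5) entry = 16; (2,12) entry = 0.
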